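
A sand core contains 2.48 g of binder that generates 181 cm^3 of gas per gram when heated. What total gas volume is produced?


Formula: V_gas = W_binder * gas_evolution_rate
V = 2.48 g * 181 cm^3/g = 448.8800 cm^3

Answer: 448.8800 cm^3


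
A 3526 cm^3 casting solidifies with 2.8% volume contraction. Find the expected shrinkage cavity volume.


Formula: V_shrink = V_casting * shrinkage_pct / 100
V_shrink = 3526 cm^3 * 2.8 / 100 = 98.7280 cm^3

98.7280 cm^3


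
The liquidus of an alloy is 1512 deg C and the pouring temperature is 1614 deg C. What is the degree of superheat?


Formula: Superheat = T_pour - T_melt
Superheat = 1614 - 1512 = 102 deg C

102 deg C


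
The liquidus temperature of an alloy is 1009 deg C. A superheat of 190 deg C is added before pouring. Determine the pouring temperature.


Formula: T_pour = T_melt + Superheat
T_pour = 1009 + 190 = 1199 deg C

Final answer: 1199 deg C


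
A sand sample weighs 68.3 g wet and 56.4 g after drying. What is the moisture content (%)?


Formula: MC = (W_wet - W_dry) / W_wet * 100
Water mass = 68.3 - 56.4 = 11.9 g
MC = 11.9 / 68.3 * 100 = 17.4231%

17.4231%


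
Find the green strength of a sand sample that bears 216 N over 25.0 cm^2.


Formula: Compressive Strength = Force / Area
Strength = 216 N / 25.0 cm^2 = 8.6400 N/cm^2

Final answer: 8.6400 N/cm^2


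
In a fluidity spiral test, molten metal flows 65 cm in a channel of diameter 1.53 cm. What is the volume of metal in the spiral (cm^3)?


Formula: V = pi * (d/2)^2 * L  (cylinder volume)
Radius = 1.53/2 = 0.765 cm
V = pi * 0.765^2 * 65 = 119.5050 cm^3

119.5050 cm^3


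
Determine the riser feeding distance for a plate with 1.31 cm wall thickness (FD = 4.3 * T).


Formula: FD = 4.3 * T  (riser feeding-distance rule)
FD = 4.3 * 1.31 cm = 5.6330 cm


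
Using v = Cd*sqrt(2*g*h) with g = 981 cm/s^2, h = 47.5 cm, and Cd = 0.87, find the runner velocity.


Formula: v = Cd * sqrt(2 * g * h)  (Torricelli with discharge coefficient)
2*g*h = 2 * 981 * 47.5 = 93195.0 cm^2/s^2
sqrt(93195.0) = 305.27856 cm/s
v = 0.87 * 305.27856 = 265.5923 cm/s

Answer: 265.5923 cm/s


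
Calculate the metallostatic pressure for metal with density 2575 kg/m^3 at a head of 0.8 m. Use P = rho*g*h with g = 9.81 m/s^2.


Formula: P = rho * g * h
rho * g = 2575 * 9.81 = 25260.75 N/m^3
P = 25260.75 * 0.8 = 20208.6000 Pa


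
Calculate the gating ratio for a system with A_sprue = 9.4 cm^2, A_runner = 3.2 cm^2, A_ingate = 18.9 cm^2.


Sprue:Runner:Ingate = 1 : 3.2/9.4 : 18.9/9.4 = 1:0.34:2.01

Final answer: 1:0.34:2.01


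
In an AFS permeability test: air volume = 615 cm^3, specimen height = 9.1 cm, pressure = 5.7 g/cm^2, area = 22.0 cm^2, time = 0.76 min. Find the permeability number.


Formula: Permeability Number P = (V * H) / (p * A * t)
Numerator: V * H = 615 * 9.1 = 5596.5
Denominator: p * A * t = 5.7 * 22.0 * 0.76 = 95.304
P = 5596.5 / 95.304 = 58.7226

Answer: 58.7226


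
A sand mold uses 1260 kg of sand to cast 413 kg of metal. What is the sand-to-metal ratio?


Formula: Sand-to-Metal Ratio = W_sand / W_metal
Ratio = 1260 kg / 413 kg = 3.0508


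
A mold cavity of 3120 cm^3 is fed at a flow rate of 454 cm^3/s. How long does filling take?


Formula: t_fill = V_mold / Q_flow
t = 3120 cm^3 / 454 cm^3/s = 6.8722 s

6.8722 s


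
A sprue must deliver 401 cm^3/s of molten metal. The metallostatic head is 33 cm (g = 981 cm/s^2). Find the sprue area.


Formula: v = sqrt(2*g*h), A = Q/v
Velocity: v = sqrt(2 * 981 * 33) = sqrt(64746) = 254.4524 cm/s
Sprue area: A = Q / v = 401 / 254.4524 = 1.5759 cm^2

Answer: 1.5759 cm^2


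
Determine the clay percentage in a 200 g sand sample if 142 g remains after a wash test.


Formula: Clay% = (W_total - W_washed) / W_total * 100
Clay mass = 200 - 142 = 58 g
Clay% = 58 / 200 * 100 = 29.0000%

29.0000%


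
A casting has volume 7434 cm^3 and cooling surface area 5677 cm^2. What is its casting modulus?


Formula: Casting Modulus M = V / A
M = 7434 cm^3 / 5677 cm^2 = 1.3095 cm


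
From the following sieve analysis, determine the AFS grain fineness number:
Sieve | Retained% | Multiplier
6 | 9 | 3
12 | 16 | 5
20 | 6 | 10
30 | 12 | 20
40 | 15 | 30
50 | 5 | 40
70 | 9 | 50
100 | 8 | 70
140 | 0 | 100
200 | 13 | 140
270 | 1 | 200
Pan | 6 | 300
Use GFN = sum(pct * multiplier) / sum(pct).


Formula: GFN = sum(pct * multiplier) / sum(pct)
sum(pct * multiplier) = 5887
sum(pct) = 100
GFN = 5887 / 100 = 58.87

Answer: 58.87


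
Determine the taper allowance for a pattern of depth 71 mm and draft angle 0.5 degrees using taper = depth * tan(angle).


Formula: taper = depth * tan(draft_angle)
tan(0.5 deg) = 0.0087269
taper = 71 mm * 0.0087269 = 0.6196 mm

Final answer: 0.6196 mm


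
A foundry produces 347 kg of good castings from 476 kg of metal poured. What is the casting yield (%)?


Formula: Casting Yield = (W_good / W_total) * 100
Yield = (347 kg / 476 kg) * 100 = 72.8992%

Answer: 72.8992%


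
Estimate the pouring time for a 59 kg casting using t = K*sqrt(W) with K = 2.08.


Formula: t = K * sqrt(W)
sqrt(W) = sqrt(59) = 7.68115
t = 2.08 * 7.68115 = 15.9768 s


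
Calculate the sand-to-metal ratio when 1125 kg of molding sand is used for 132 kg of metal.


Formula: Sand-to-Metal Ratio = W_sand / W_metal
Ratio = 1125 kg / 132 kg = 8.5227

Final answer: 8.5227


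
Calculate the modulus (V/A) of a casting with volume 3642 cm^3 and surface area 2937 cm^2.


Formula: Casting Modulus M = V / A
M = 3642 cm^3 / 2937 cm^2 = 1.2400 cm

Final answer: 1.2400 cm


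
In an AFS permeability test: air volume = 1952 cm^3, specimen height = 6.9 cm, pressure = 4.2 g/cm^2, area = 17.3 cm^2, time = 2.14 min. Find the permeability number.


Formula: Permeability Number P = (V * H) / (p * A * t)
Numerator: V * H = 1952 * 6.9 = 13468.8
Denominator: p * A * t = 4.2 * 17.3 * 2.14 = 155.4924
P = 13468.8 / 155.4924 = 86.6203

Final answer: 86.6203


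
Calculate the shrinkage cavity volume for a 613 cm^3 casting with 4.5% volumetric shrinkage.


Formula: V_shrink = V_casting * shrinkage_pct / 100
V_shrink = 613 cm^3 * 4.5 / 100 = 27.5850 cm^3

Answer: 27.5850 cm^3


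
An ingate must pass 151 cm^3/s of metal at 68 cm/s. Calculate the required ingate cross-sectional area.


Formula: A_ingate = Q / v  (continuity equation)
A = 151 cm^3/s / 68 cm/s = 2.2206 cm^2

2.2206 cm^2


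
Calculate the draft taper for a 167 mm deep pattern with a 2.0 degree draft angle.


Formula: taper = depth * tan(draft_angle)
tan(2.0 deg) = 0.0349208
taper = 167 mm * 0.0349208 = 5.8318 mm

5.8318 mm


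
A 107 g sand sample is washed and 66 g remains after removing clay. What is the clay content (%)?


Formula: Clay% = (W_total - W_washed) / W_total * 100
Clay mass = 107 - 66 = 41 g
Clay% = 41 / 107 * 100 = 38.3178%

38.3178%


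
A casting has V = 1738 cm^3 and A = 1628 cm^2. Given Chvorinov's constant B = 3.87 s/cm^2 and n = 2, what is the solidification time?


Formula: t_s = B * (V/A)^n  (Chvorinov's rule, n=2)
Modulus M = V/A = 1738/1628 = 1.067568 cm
M^2 = 1.067568^2 = 1.139701 cm^2
t_s = 3.87 * 1.139701 = 4.4106 s

Answer: 4.4106 s


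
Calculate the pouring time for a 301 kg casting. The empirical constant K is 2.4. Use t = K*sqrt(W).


Formula: t = K * sqrt(W)
sqrt(W) = sqrt(301) = 17.34935
t = 2.4 * 17.34935 = 41.6384 s

41.6384 s


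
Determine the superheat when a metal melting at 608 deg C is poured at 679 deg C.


Formula: Superheat = T_pour - T_melt
Superheat = 679 - 608 = 71 deg C

71 deg C


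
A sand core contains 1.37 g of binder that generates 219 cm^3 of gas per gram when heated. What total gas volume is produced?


Formula: V_gas = W_binder * gas_evolution_rate
V = 1.37 g * 219 cm^3/g = 300.0300 cm^3


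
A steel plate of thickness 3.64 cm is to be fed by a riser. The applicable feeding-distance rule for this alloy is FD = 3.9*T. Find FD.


Formula: FD = 3.9 * T  (riser feeding-distance rule)
FD = 3.9 * 3.64 cm = 14.1960 cm

14.1960 cm


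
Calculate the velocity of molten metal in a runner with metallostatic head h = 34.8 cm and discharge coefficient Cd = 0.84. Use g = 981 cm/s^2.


Formula: v = Cd * sqrt(2 * g * h)  (Torricelli with discharge coefficient)
2*g*h = 2 * 981 * 34.8 = 68277.6 cm^2/s^2
sqrt(68277.6) = 261.29983 cm/s
v = 0.84 * 261.29983 = 219.4919 cm/s

Final answer: 219.4919 cm/s


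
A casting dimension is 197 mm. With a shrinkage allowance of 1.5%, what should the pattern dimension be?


Formula: L_pattern = L_casting * (1 + shrinkage_rate/100)
Shrinkage factor = 1 + 1.5/100 = 1.015
L_pattern = 197 mm * 1.015 = 199.9550 mm

199.9550 mm


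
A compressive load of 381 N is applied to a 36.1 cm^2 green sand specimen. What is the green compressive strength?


Formula: Compressive Strength = Force / Area
Strength = 381 N / 36.1 cm^2 = 10.5540 N/cm^2

Answer: 10.5540 N/cm^2


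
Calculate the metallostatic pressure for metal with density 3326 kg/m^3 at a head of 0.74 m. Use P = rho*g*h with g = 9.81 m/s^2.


Formula: P = rho * g * h
rho * g = 3326 * 9.81 = 32628.06 N/m^3
P = 32628.06 * 0.74 = 24144.7644 Pa

Answer: 24144.7644 Pa


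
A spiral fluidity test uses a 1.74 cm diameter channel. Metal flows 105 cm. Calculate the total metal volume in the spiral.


Formula: V = pi * (d/2)^2 * L  (cylinder volume)
Radius = 1.74/2 = 0.87 cm
V = pi * 0.87^2 * 105 = 249.6765 cm^3

249.6765 cm^3


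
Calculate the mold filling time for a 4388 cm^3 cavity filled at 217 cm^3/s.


Formula: t_fill = V_mold / Q_flow
t = 4388 cm^3 / 217 cm^3/s = 20.2212 s

Final answer: 20.2212 s


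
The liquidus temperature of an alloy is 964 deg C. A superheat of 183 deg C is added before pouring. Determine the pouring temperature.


Formula: T_pour = T_melt + Superheat
T_pour = 964 + 183 = 1147 deg C

Answer: 1147 deg C


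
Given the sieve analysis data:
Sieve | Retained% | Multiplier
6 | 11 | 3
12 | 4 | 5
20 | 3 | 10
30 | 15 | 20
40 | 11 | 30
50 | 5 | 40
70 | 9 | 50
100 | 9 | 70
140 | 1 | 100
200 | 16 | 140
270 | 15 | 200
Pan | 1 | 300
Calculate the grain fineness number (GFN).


Formula: GFN = sum(pct * multiplier) / sum(pct)
sum(pct * multiplier) = 7633
sum(pct) = 100
GFN = 7633 / 100 = 76.33

76.33


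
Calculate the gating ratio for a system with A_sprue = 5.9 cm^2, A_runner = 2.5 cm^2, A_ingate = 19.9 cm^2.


Sprue:Runner:Ingate = 1 : 2.5/5.9 : 19.9/5.9 = 1:0.42:3.37

Answer: 1:0.42:3.37


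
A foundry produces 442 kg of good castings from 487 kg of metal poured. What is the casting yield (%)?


Formula: Casting Yield = (W_good / W_total) * 100
Yield = (442 kg / 487 kg) * 100 = 90.7598%

Final answer: 90.7598%


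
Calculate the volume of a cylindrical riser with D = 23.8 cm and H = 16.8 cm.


Formula: V = pi * (D/2)^2 * H  (cylinder volume)
Radius = D/2 = 23.8/2 = 11.9 cm
V = pi * 11.9^2 * 16.8 = 7473.9997 cm^3

7473.9997 cm^3


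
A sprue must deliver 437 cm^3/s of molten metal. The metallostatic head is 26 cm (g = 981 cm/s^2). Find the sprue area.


Formula: v = sqrt(2*g*h), A = Q/v
Velocity: v = sqrt(2 * 981 * 26) = sqrt(51012) = 225.8584 cm/s
Sprue area: A = Q / v = 437 / 225.8584 = 1.9348 cm^2

Answer: 1.9348 cm^2


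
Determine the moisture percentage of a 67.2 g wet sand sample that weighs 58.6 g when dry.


Formula: MC = (W_wet - W_dry) / W_wet * 100
Water mass = 67.2 - 58.6 = 8.6 g
MC = 8.6 / 67.2 * 100 = 12.7976%

12.7976%


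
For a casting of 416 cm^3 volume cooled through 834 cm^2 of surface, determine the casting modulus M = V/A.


Formula: Casting Modulus M = V / A
M = 416 cm^3 / 834 cm^2 = 0.4988 cm


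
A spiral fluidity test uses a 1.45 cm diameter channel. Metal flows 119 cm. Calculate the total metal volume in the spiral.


Formula: V = pi * (d/2)^2 * L  (cylinder volume)
Radius = 1.45/2 = 0.725 cm
V = pi * 0.725^2 * 119 = 196.5047 cm^3

Final answer: 196.5047 cm^3


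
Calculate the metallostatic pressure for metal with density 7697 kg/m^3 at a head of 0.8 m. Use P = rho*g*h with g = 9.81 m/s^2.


Formula: P = rho * g * h
rho * g = 7697 * 9.81 = 75507.57 N/m^3
P = 75507.57 * 0.8 = 60406.0560 Pa

Final answer: 60406.0560 Pa


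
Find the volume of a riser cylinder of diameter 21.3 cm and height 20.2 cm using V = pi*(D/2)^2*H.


Formula: V = pi * (D/2)^2 * H  (cylinder volume)
Radius = D/2 = 21.3/2 = 10.65 cm
V = pi * 10.65^2 * 20.2 = 7197.8113 cm^3

7197.8113 cm^3


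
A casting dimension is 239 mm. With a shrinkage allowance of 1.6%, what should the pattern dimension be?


Formula: L_pattern = L_casting * (1 + shrinkage_rate/100)
Shrinkage factor = 1 + 1.6/100 = 1.016
L_pattern = 239 mm * 1.016 = 242.8240 mm

Answer: 242.8240 mm


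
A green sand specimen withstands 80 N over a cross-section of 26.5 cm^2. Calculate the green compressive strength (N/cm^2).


Formula: Compressive Strength = Force / Area
Strength = 80 N / 26.5 cm^2 = 3.0189 N/cm^2


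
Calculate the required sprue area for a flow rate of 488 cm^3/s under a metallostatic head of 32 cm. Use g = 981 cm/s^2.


Formula: v = sqrt(2*g*h), A = Q/v
Velocity: v = sqrt(2 * 981 * 32) = sqrt(62784) = 250.5674 cm/s
Sprue area: A = Q / v = 488 / 250.5674 = 1.9476 cm^2


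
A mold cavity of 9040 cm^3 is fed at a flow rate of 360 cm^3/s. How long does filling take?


Formula: t_fill = V_mold / Q_flow
t = 9040 cm^3 / 360 cm^3/s = 25.1111 s

25.1111 s


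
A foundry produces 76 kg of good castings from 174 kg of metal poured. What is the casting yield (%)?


Formula: Casting Yield = (W_good / W_total) * 100
Yield = (76 kg / 174 kg) * 100 = 43.6782%

43.6782%


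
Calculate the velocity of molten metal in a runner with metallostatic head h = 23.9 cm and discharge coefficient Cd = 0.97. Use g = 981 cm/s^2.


Formula: v = Cd * sqrt(2 * g * h)  (Torricelli with discharge coefficient)
2*g*h = 2 * 981 * 23.9 = 46891.8 cm^2/s^2
sqrt(46891.8) = 216.54515 cm/s
v = 0.97 * 216.54515 = 210.0488 cm/s

210.0488 cm/s


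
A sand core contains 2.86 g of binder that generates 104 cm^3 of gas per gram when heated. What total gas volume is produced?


Formula: V_gas = W_binder * gas_evolution_rate
V = 2.86 g * 104 cm^3/g = 297.4400 cm^3

Answer: 297.4400 cm^3


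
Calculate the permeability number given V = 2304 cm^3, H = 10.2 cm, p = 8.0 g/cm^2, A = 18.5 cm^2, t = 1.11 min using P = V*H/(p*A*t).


Formula: Permeability Number P = (V * H) / (p * A * t)
Numerator: V * H = 2304 * 10.2 = 23500.8
Denominator: p * A * t = 8.0 * 18.5 * 1.11 = 164.28
P = 23500.8 / 164.28 = 143.0533

Final answer: 143.0533


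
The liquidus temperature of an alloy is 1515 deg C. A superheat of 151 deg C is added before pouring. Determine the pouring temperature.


Formula: T_pour = T_melt + Superheat
T_pour = 1515 + 151 = 1666 deg C

Answer: 1666 deg C


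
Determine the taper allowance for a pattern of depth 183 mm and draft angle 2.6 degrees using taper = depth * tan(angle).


Formula: taper = depth * tan(draft_angle)
tan(2.6 deg) = 0.0454097
taper = 183 mm * 0.0454097 = 8.3100 mm


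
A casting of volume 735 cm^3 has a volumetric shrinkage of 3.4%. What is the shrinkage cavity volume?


Formula: V_shrink = V_casting * shrinkage_pct / 100
V_shrink = 735 cm^3 * 3.4 / 100 = 24.9900 cm^3


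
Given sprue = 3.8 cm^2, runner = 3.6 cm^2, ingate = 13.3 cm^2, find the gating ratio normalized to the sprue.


Sprue:Runner:Ingate = 1 : 3.6/3.8 : 13.3/3.8 = 1:0.95:3.50

Answer: 1:0.95:3.50


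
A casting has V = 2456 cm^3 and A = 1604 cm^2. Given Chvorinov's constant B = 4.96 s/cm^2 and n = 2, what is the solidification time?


Formula: t_s = B * (V/A)^n  (Chvorinov's rule, n=2)
Modulus M = V/A = 2456/1604 = 1.531172 cm
M^2 = 1.531172^2 = 2.344488 cm^2
t_s = 4.96 * 2.344488 = 11.6287 s

Answer: 11.6287 s


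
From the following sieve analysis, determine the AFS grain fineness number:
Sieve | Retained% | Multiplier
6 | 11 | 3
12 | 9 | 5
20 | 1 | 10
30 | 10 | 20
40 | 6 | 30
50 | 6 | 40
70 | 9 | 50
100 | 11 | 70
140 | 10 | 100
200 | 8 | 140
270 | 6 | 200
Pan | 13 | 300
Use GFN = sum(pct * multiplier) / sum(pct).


Formula: GFN = sum(pct * multiplier) / sum(pct)
sum(pct * multiplier) = 9148
sum(pct) = 100
GFN = 9148 / 100 = 91.48


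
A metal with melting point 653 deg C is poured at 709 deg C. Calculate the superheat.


Formula: Superheat = T_pour - T_melt
Superheat = 709 - 653 = 56 deg C

56 deg C


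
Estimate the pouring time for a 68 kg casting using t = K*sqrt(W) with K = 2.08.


Formula: t = K * sqrt(W)
sqrt(W) = sqrt(68) = 8.24621
t = 2.08 * 8.24621 = 17.1521 s


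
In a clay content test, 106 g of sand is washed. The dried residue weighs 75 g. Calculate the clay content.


Formula: Clay% = (W_total - W_washed) / W_total * 100
Clay mass = 106 - 75 = 31 g
Clay% = 31 / 106 * 100 = 29.2453%

29.2453%


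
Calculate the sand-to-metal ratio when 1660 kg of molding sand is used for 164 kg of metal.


Formula: Sand-to-Metal Ratio = W_sand / W_metal
Ratio = 1660 kg / 164 kg = 10.1220

Final answer: 10.1220


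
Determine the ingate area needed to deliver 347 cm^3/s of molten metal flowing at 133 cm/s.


Formula: A_ingate = Q / v  (continuity equation)
A = 347 cm^3/s / 133 cm/s = 2.6090 cm^2


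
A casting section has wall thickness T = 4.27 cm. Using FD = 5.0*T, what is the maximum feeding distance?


Formula: FD = 5.0 * T  (riser feeding-distance rule)
FD = 5.0 * 4.27 cm = 21.3500 cm

Final answer: 21.3500 cm


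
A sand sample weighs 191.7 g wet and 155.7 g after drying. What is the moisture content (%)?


Formula: MC = (W_wet - W_dry) / W_wet * 100
Water mass = 191.7 - 155.7 = 36.0 g
MC = 36.0 / 191.7 * 100 = 18.7793%

Final answer: 18.7793%


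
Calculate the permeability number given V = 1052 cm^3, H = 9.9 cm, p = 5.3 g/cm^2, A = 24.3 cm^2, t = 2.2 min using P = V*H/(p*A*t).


Formula: Permeability Number P = (V * H) / (p * A * t)
Numerator: V * H = 1052 * 9.9 = 10414.8
Denominator: p * A * t = 5.3 * 24.3 * 2.2 = 283.338
P = 10414.8 / 283.338 = 36.7575

Final answer: 36.7575


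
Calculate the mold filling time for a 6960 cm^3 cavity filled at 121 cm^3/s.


Formula: t_fill = V_mold / Q_flow
t = 6960 cm^3 / 121 cm^3/s = 57.5207 s

Answer: 57.5207 s


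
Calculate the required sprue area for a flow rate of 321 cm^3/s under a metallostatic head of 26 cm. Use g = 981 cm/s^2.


Formula: v = sqrt(2*g*h), A = Q/v
Velocity: v = sqrt(2 * 981 * 26) = sqrt(51012) = 225.8584 cm/s
Sprue area: A = Q / v = 321 / 225.8584 = 1.4212 cm^2

Answer: 1.4212 cm^2


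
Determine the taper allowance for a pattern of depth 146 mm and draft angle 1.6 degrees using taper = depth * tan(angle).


Formula: taper = depth * tan(draft_angle)
tan(1.6 deg) = 0.0279325
taper = 146 mm * 0.0279325 = 4.0781 mm

Answer: 4.0781 mm


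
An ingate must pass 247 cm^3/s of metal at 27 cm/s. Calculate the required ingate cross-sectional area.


Formula: A_ingate = Q / v  (continuity equation)
A = 247 cm^3/s / 27 cm/s = 9.1481 cm^2

Answer: 9.1481 cm^2


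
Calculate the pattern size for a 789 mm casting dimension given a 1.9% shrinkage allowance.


Formula: L_pattern = L_casting * (1 + shrinkage_rate/100)
Shrinkage factor = 1 + 1.9/100 = 1.019
L_pattern = 789 mm * 1.019 = 803.9910 mm


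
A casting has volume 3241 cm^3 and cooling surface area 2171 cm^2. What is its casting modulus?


Formula: Casting Modulus M = V / A
M = 3241 cm^3 / 2171 cm^2 = 1.4929 cm

1.4929 cm


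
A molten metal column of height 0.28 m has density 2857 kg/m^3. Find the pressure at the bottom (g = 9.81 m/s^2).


Formula: P = rho * g * h
rho * g = 2857 * 9.81 = 28027.17 N/m^3
P = 28027.17 * 0.28 = 7847.6076 Pa


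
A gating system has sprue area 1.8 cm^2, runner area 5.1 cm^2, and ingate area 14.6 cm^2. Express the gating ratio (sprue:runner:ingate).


Sprue:Runner:Ingate = 1 : 5.1/1.8 : 14.6/1.8 = 1:2.83:8.11

1:2.83:8.11


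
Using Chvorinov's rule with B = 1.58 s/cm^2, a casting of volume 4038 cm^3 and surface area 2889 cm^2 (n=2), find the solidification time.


Formula: t_s = B * (V/A)^n  (Chvorinov's rule, n=2)
Modulus M = V/A = 4038/2889 = 1.397715 cm
M^2 = 1.397715^2 = 1.953607 cm^2
t_s = 1.58 * 1.953607 = 3.0867 s

3.0867 s


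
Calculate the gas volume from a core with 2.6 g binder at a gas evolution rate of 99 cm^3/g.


Formula: V_gas = W_binder * gas_evolution_rate
V = 2.6 g * 99 cm^3/g = 257.4000 cm^3

Answer: 257.4000 cm^3


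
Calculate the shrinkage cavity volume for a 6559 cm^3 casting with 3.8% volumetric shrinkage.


Formula: V_shrink = V_casting * shrinkage_pct / 100
V_shrink = 6559 cm^3 * 3.8 / 100 = 249.2420 cm^3

Final answer: 249.2420 cm^3


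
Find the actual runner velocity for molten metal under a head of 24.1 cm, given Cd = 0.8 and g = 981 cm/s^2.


Formula: v = Cd * sqrt(2 * g * h)  (Torricelli with discharge coefficient)
2*g*h = 2 * 981 * 24.1 = 47284.2 cm^2/s^2
sqrt(47284.2) = 217.44930 cm/s
v = 0.8 * 217.44930 = 173.9594 cm/s

173.9594 cm/s


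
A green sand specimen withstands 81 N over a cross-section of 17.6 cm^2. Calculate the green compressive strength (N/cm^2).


Formula: Compressive Strength = Force / Area
Strength = 81 N / 17.6 cm^2 = 4.6023 N/cm^2


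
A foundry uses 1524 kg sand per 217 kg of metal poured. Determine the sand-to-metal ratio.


Formula: Sand-to-Metal Ratio = W_sand / W_metal
Ratio = 1524 kg / 217 kg = 7.0230

7.0230


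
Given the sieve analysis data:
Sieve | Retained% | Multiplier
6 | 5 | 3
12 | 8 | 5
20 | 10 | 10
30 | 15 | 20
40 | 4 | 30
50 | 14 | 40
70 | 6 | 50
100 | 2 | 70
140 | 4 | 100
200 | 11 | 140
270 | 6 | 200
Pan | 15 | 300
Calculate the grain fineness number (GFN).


Formula: GFN = sum(pct * multiplier) / sum(pct)
sum(pct * multiplier) = 9215
sum(pct) = 100
GFN = 9215 / 100 = 92.15

92.15


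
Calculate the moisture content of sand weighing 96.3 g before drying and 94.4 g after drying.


Formula: MC = (W_wet - W_dry) / W_wet * 100
Water mass = 96.3 - 94.4 = 1.9 g
MC = 1.9 / 96.3 * 100 = 1.9730%

Final answer: 1.9730%


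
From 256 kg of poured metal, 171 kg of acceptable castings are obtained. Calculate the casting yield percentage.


Formula: Casting Yield = (W_good / W_total) * 100
Yield = (171 kg / 256 kg) * 100 = 66.7969%

Answer: 66.7969%


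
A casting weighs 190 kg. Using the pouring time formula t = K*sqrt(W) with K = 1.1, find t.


Formula: t = K * sqrt(W)
sqrt(W) = sqrt(190) = 13.78405
t = 1.1 * 13.78405 = 15.1625 s

15.1625 s


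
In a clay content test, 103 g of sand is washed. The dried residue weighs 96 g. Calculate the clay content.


Formula: Clay% = (W_total - W_washed) / W_total * 100
Clay mass = 103 - 96 = 7 g
Clay% = 7 / 103 * 100 = 6.7961%

6.7961%


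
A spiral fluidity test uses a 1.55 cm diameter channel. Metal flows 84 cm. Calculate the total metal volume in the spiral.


Formula: V = pi * (d/2)^2 * L  (cylinder volume)
Radius = 1.55/2 = 0.775 cm
V = pi * 0.775^2 * 84 = 158.5012 cm^3

158.5012 cm^3


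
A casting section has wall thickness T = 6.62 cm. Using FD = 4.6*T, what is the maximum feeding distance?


Formula: FD = 4.6 * T  (riser feeding-distance rule)
FD = 4.6 * 6.62 cm = 30.4520 cm

Answer: 30.4520 cm


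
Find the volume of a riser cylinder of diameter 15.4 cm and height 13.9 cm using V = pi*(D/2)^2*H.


Formula: V = pi * (D/2)^2 * H  (cylinder volume)
Radius = D/2 = 15.4/2 = 7.7 cm
V = pi * 7.7^2 * 13.9 = 2589.0839 cm^3

2589.0839 cm^3


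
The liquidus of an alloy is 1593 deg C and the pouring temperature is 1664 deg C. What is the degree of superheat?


Formula: Superheat = T_pour - T_melt
Superheat = 1664 - 1593 = 71 deg C

Answer: 71 deg C


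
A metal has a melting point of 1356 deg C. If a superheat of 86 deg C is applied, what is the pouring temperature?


Formula: T_pour = T_melt + Superheat
T_pour = 1356 + 86 = 1442 deg C

1442 deg C


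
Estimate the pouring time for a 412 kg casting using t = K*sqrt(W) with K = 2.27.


Formula: t = K * sqrt(W)
sqrt(W) = sqrt(412) = 20.29778
t = 2.27 * 20.29778 = 46.0760 s

Final answer: 46.0760 s


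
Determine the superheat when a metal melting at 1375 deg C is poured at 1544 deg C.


Formula: Superheat = T_pour - T_melt
Superheat = 1544 - 1375 = 169 deg C

Final answer: 169 deg C


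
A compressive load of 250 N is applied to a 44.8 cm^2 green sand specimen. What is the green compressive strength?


Formula: Compressive Strength = Force / Area
Strength = 250 N / 44.8 cm^2 = 5.5804 N/cm^2

Final answer: 5.5804 N/cm^2


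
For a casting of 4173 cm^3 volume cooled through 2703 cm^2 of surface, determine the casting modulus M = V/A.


Formula: Casting Modulus M = V / A
M = 4173 cm^3 / 2703 cm^2 = 1.5438 cm

Final answer: 1.5438 cm


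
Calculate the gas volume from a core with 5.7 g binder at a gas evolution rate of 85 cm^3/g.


Formula: V_gas = W_binder * gas_evolution_rate
V = 5.7 g * 85 cm^3/g = 484.5000 cm^3


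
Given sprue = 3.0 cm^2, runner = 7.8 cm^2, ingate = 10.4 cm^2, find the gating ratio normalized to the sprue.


Sprue:Runner:Ingate = 1 : 7.8/3.0 : 10.4/3.0 = 1:2.60:3.47

Answer: 1:2.60:3.47


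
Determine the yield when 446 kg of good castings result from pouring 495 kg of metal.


Formula: Casting Yield = (W_good / W_total) * 100
Yield = (446 kg / 495 kg) * 100 = 90.1010%


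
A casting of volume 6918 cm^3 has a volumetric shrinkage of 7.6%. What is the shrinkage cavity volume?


Formula: V_shrink = V_casting * shrinkage_pct / 100
V_shrink = 6918 cm^3 * 7.6 / 100 = 525.7680 cm^3

Final answer: 525.7680 cm^3


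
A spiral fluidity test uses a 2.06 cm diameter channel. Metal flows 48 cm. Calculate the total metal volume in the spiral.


Formula: V = pi * (d/2)^2 * L  (cylinder volume)
Radius = 2.06/2 = 1.03 cm
V = pi * 1.03^2 * 48 = 159.9800 cm^3

Final answer: 159.9800 cm^3


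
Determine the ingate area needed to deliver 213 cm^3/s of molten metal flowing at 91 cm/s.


Formula: A_ingate = Q / v  (continuity equation)
A = 213 cm^3/s / 91 cm/s = 2.3407 cm^2


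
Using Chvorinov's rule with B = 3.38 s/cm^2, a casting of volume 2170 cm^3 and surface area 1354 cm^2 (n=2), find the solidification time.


Formula: t_s = B * (V/A)^n  (Chvorinov's rule, n=2)
Modulus M = V/A = 2170/1354 = 1.602659 cm
M^2 = 1.602659^2 = 2.568516 cm^2
t_s = 3.38 * 2.568516 = 8.6816 s

Answer: 8.6816 s


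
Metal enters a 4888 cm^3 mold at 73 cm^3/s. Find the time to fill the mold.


Formula: t_fill = V_mold / Q_flow
t = 4888 cm^3 / 73 cm^3/s = 66.9589 s

Final answer: 66.9589 s


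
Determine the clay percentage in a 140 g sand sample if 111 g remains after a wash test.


Formula: Clay% = (W_total - W_washed) / W_total * 100
Clay mass = 140 - 111 = 29 g
Clay% = 29 / 140 * 100 = 20.7143%

20.7143%


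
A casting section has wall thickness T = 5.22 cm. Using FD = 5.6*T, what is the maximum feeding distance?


Formula: FD = 5.6 * T  (riser feeding-distance rule)
FD = 5.6 * 5.22 cm = 29.2320 cm

29.2320 cm


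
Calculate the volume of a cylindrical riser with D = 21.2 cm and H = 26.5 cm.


Formula: V = pi * (D/2)^2 * H  (cylinder volume)
Radius = D/2 = 21.2/2 = 10.6 cm
V = pi * 10.6^2 * 26.5 = 9354.2178 cm^3

Answer: 9354.2178 cm^3


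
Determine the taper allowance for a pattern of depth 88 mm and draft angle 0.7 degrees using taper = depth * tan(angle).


Formula: taper = depth * tan(draft_angle)
tan(0.7 deg) = 0.0122179
taper = 88 mm * 0.0122179 = 1.0752 mm


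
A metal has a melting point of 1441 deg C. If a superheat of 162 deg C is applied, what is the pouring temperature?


Formula: T_pour = T_melt + Superheat
T_pour = 1441 + 162 = 1603 deg C

1603 deg C


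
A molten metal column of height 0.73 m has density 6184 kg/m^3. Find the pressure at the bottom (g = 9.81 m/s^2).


Formula: P = rho * g * h
rho * g = 6184 * 9.81 = 60665.04 N/m^3
P = 60665.04 * 0.73 = 44285.4792 Pa

Answer: 44285.4792 Pa


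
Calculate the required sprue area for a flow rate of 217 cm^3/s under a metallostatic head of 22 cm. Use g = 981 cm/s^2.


Formula: v = sqrt(2*g*h), A = Q/v
Velocity: v = sqrt(2 * 981 * 22) = sqrt(43164) = 207.7595 cm/s
Sprue area: A = Q / v = 217 / 207.7595 = 1.0445 cm^2

1.0445 cm^2


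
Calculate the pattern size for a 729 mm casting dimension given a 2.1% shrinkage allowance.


Formula: L_pattern = L_casting * (1 + shrinkage_rate/100)
Shrinkage factor = 1 + 2.1/100 = 1.021
L_pattern = 729 mm * 1.021 = 744.3090 mm


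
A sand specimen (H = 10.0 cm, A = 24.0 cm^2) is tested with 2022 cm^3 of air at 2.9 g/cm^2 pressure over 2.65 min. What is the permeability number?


Formula: Permeability Number P = (V * H) / (p * A * t)
Numerator: V * H = 2022 * 10.0 = 20220.0
Denominator: p * A * t = 2.9 * 24.0 * 2.65 = 184.44
P = 20220.0 / 184.44 = 109.6291


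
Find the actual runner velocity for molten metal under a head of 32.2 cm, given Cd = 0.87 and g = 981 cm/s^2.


Formula: v = Cd * sqrt(2 * g * h)  (Torricelli with discharge coefficient)
2*g*h = 2 * 981 * 32.2 = 63176.4 cm^2/s^2
sqrt(63176.4) = 251.34916 cm/s
v = 0.87 * 251.34916 = 218.6738 cm/s

218.6738 cm/s


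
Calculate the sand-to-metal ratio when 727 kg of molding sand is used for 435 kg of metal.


Formula: Sand-to-Metal Ratio = W_sand / W_metal
Ratio = 727 kg / 435 kg = 1.6713

1.6713


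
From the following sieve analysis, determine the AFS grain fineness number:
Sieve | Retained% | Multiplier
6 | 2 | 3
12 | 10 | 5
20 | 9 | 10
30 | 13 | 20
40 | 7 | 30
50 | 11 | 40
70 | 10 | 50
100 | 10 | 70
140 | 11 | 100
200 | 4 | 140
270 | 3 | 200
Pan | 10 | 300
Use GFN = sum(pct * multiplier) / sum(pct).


Formula: GFN = sum(pct * multiplier) / sum(pct)
sum(pct * multiplier) = 7516
sum(pct) = 100
GFN = 7516 / 100 = 75.16

Final answer: 75.16


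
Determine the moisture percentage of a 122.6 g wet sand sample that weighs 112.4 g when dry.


Formula: MC = (W_wet - W_dry) / W_wet * 100
Water mass = 122.6 - 112.4 = 10.2 g
MC = 10.2 / 122.6 * 100 = 8.3197%

Answer: 8.3197%


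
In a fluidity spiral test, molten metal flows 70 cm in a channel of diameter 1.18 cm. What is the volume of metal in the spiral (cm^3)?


Formula: V = pi * (d/2)^2 * L  (cylinder volume)
Radius = 1.18/2 = 0.59 cm
V = pi * 0.59^2 * 70 = 76.5512 cm^3

Answer: 76.5512 cm^3


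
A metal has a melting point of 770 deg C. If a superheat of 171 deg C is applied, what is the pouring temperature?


Formula: T_pour = T_melt + Superheat
T_pour = 770 + 171 = 941 deg C

941 deg C


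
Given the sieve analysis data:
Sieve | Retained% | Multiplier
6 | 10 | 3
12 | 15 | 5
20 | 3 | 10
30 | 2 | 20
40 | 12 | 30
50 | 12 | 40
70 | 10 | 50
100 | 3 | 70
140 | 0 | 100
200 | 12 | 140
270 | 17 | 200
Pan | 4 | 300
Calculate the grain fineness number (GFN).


Formula: GFN = sum(pct * multiplier) / sum(pct)
sum(pct * multiplier) = 8005
sum(pct) = 100
GFN = 8005 / 100 = 80.05

Answer: 80.05


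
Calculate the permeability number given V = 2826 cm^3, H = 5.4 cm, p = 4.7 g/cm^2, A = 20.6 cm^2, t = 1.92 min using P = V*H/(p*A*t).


Formula: Permeability Number P = (V * H) / (p * A * t)
Numerator: V * H = 2826 * 5.4 = 15260.4
Denominator: p * A * t = 4.7 * 20.6 * 1.92 = 185.8944
P = 15260.4 / 185.8944 = 82.0918


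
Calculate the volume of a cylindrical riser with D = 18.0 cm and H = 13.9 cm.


Formula: V = pi * (D/2)^2 * H  (cylinder volume)
Radius = D/2 = 18.0/2 = 9.0 cm
V = pi * 9.0^2 * 13.9 = 3537.1192 cm^3

3537.1192 cm^3


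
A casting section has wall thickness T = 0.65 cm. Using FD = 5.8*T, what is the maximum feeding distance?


Formula: FD = 5.8 * T  (riser feeding-distance rule)
FD = 5.8 * 0.65 cm = 3.7700 cm

3.7700 cm


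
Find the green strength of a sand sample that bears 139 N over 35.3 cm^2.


Formula: Compressive Strength = Force / Area
Strength = 139 N / 35.3 cm^2 = 3.9377 N/cm^2

Answer: 3.9377 N/cm^2


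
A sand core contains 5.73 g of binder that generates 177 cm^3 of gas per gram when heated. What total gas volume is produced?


Formula: V_gas = W_binder * gas_evolution_rate
V = 5.73 g * 177 cm^3/g = 1014.2100 cm^3

Final answer: 1014.2100 cm^3


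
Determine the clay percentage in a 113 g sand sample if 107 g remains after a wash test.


Formula: Clay% = (W_total - W_washed) / W_total * 100
Clay mass = 113 - 107 = 6 g
Clay% = 6 / 113 * 100 = 5.3097%

5.3097%


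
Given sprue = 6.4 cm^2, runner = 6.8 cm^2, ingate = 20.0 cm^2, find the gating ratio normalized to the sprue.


Sprue:Runner:Ingate = 1 : 6.8/6.4 : 20.0/6.4 = 1:1.06:3.13


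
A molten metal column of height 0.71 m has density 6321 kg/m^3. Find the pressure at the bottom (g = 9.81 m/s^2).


Formula: P = rho * g * h
rho * g = 6321 * 9.81 = 62009.01 N/m^3
P = 62009.01 * 0.71 = 44026.3971 Pa


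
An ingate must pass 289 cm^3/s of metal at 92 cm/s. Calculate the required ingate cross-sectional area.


Formula: A_ingate = Q / v  (continuity equation)
A = 289 cm^3/s / 92 cm/s = 3.1413 cm^2

3.1413 cm^2


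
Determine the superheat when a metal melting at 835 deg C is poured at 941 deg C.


Formula: Superheat = T_pour - T_melt
Superheat = 941 - 835 = 106 deg C


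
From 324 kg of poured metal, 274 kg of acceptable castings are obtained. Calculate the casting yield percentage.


Formula: Casting Yield = (W_good / W_total) * 100
Yield = (274 kg / 324 kg) * 100 = 84.5679%

Answer: 84.5679%


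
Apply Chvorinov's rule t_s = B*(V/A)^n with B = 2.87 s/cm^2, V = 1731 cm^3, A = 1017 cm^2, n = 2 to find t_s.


Formula: t_s = B * (V/A)^n  (Chvorinov's rule, n=2)
Modulus M = V/A = 1731/1017 = 1.702065 cm
M^2 = 1.702065^2 = 2.897025 cm^2
t_s = 2.87 * 2.897025 = 8.3145 s

Final answer: 8.3145 s


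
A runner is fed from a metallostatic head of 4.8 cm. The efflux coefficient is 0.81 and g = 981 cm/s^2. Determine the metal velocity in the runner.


Formula: v = Cd * sqrt(2 * g * h)  (Torricelli with discharge coefficient)
2*g*h = 2 * 981 * 4.8 = 9417.6 cm^2/s^2
sqrt(9417.6) = 97.04432 cm/s
v = 0.81 * 97.04432 = 78.6059 cm/s

Final answer: 78.6059 cm/s


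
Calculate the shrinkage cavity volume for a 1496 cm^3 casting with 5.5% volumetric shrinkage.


Formula: V_shrink = V_casting * shrinkage_pct / 100
V_shrink = 1496 cm^3 * 5.5 / 100 = 82.2800 cm^3

Answer: 82.2800 cm^3


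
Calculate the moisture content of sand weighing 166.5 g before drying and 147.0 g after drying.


Formula: MC = (W_wet - W_dry) / W_wet * 100
Water mass = 166.5 - 147.0 = 19.5 g
MC = 19.5 / 166.5 * 100 = 11.7117%

Final answer: 11.7117%


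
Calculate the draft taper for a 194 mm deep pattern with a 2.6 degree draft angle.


Formula: taper = depth * tan(draft_angle)
tan(2.6 deg) = 0.0454097
taper = 194 mm * 0.0454097 = 8.8095 mm

Answer: 8.8095 mm


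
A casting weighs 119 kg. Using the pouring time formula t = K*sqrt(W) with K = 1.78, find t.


Formula: t = K * sqrt(W)
sqrt(W) = sqrt(119) = 10.90871
t = 1.78 * 10.90871 = 19.4175 s

19.4175 s


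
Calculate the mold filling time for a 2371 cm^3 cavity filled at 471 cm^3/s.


Formula: t_fill = V_mold / Q_flow
t = 2371 cm^3 / 471 cm^3/s = 5.0340 s


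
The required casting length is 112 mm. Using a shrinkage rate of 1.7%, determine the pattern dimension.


Formula: L_pattern = L_casting * (1 + shrinkage_rate/100)
Shrinkage factor = 1 + 1.7/100 = 1.017
L_pattern = 112 mm * 1.017 = 113.9040 mm

113.9040 mm


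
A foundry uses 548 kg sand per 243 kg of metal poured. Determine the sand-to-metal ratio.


Formula: Sand-to-Metal Ratio = W_sand / W_metal
Ratio = 548 kg / 243 kg = 2.2551

2.2551


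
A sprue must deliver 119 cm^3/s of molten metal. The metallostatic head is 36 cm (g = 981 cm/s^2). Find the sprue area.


Formula: v = sqrt(2*g*h), A = Q/v
Velocity: v = sqrt(2 * 981 * 36) = sqrt(70632) = 265.7668 cm/s
Sprue area: A = Q / v = 119 / 265.7668 = 0.4478 cm^2

Final answer: 0.4478 cm^2


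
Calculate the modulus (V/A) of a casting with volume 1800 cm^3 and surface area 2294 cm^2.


Formula: Casting Modulus M = V / A
M = 1800 cm^3 / 2294 cm^2 = 0.7847 cm

0.7847 cm


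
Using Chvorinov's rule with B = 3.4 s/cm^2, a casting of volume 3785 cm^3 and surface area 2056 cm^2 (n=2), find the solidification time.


Formula: t_s = B * (V/A)^n  (Chvorinov's rule, n=2)
Modulus M = V/A = 3785/2056 = 1.840953 cm
M^2 = 1.840953^2 = 3.389108 cm^2
t_s = 3.4 * 3.389108 = 11.5230 s


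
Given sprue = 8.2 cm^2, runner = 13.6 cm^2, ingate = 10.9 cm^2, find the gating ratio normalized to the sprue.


Sprue:Runner:Ingate = 1 : 13.6/8.2 : 10.9/8.2 = 1:1.66:1.33

Final answer: 1:1.66:1.33


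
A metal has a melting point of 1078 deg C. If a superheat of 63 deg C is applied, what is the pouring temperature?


Formula: T_pour = T_melt + Superheat
T_pour = 1078 + 63 = 1141 deg C

Answer: 1141 deg C


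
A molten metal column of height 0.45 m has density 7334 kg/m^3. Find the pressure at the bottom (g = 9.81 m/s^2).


Formula: P = rho * g * h
rho * g = 7334 * 9.81 = 71946.54 N/m^3
P = 71946.54 * 0.45 = 32375.9430 Pa

Final answer: 32375.9430 Pa


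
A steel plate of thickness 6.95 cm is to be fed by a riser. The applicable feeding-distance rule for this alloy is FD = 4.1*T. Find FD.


Formula: FD = 4.1 * T  (riser feeding-distance rule)
FD = 4.1 * 6.95 cm = 28.4950 cm

28.4950 cm


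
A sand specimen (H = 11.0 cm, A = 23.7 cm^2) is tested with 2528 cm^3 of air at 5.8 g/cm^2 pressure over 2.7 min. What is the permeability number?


Formula: Permeability Number P = (V * H) / (p * A * t)
Numerator: V * H = 2528 * 11.0 = 27808.0
Denominator: p * A * t = 5.8 * 23.7 * 2.7 = 371.142
P = 27808.0 / 371.142 = 74.9255


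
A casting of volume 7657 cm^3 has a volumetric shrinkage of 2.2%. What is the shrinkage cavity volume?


Formula: V_shrink = V_casting * shrinkage_pct / 100
V_shrink = 7657 cm^3 * 2.2 / 100 = 168.4540 cm^3

Answer: 168.4540 cm^3


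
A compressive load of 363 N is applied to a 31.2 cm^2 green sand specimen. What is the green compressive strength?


Formula: Compressive Strength = Force / Area
Strength = 363 N / 31.2 cm^2 = 11.6346 N/cm^2

11.6346 N/cm^2


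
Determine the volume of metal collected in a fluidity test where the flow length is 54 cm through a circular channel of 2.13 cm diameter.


Formula: V = pi * (d/2)^2 * L  (cylinder volume)
Radius = 2.13/2 = 1.065 cm
V = pi * 1.065^2 * 54 = 192.4167 cm^3

Final answer: 192.4167 cm^3


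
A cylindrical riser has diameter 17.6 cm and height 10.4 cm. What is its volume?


Formula: V = pi * (D/2)^2 * H  (cylinder volume)
Radius = D/2 = 17.6/2 = 8.8 cm
V = pi * 8.8^2 * 10.4 = 2530.1633 cm^3

2530.1633 cm^3


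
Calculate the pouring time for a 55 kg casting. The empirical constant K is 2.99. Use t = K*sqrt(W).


Formula: t = K * sqrt(W)
sqrt(W) = sqrt(55) = 7.41620
t = 2.99 * 7.41620 = 22.1744 s

Answer: 22.1744 s


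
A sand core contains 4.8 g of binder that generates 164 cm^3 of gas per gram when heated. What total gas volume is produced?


Formula: V_gas = W_binder * gas_evolution_rate
V = 4.8 g * 164 cm^3/g = 787.2000 cm^3

Answer: 787.2000 cm^3


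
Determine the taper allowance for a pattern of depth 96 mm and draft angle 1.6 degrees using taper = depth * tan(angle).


Formula: taper = depth * tan(draft_angle)
tan(1.6 deg) = 0.0279325
taper = 96 mm * 0.0279325 = 2.6815 mm

2.6815 mm


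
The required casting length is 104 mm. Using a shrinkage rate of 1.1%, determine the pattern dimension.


Formula: L_pattern = L_casting * (1 + shrinkage_rate/100)
Shrinkage factor = 1 + 1.1/100 = 1.011
L_pattern = 104 mm * 1.011 = 105.1440 mm

105.1440 mm


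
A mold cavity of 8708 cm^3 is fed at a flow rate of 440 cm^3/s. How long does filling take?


Formula: t_fill = V_mold / Q_flow
t = 8708 cm^3 / 440 cm^3/s = 19.7909 s

Final answer: 19.7909 s
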